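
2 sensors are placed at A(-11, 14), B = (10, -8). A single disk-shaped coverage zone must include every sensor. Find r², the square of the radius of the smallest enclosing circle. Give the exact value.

The smallest circle enclosing two points has them as diameter endpoints.
Centre = midpoint = (-0.5, 3); r² = |AB|²/4 = 925/4 = 231.25.

231.25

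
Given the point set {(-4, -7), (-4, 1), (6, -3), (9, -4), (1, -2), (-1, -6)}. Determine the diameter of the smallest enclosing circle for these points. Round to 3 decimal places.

The minimum enclosing circle is determined by three boundary points: (-4, -7), (-4, 1), (9, -4).
Their circumcentre is (25/13, -3) with r² = 8633/169.
The farthest remaining point (-1, -6) is at distance² 2965/169 ≤ 8633/169.
Diameter = 2r = 2√(8633/169) ≈ 14.294.

14.294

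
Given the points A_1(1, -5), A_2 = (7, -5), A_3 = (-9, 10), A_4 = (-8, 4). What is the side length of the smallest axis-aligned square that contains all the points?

The bounding box has width 16 and height 15.
An axis-aligned square enclosing the set must have side ≥ max(width, height).
So the minimum side is max(16, 15) = 16.

16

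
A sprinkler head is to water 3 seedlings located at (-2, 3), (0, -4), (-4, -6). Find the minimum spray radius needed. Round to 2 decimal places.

Call the three points A, B, C in the order given.
Side lengths²: AB² = 53, AC² = 85, BC² = 20.
Since AC² = 85 ≥ 53 + 20 = 73, the angle opposite AC is not acute, so the smallest enclosing circle has AC as diameter.
Centre = midpoint of AC = (-3, -1.5), r² = 85/4 = 21.25.
r = √(21.25) ≈ 4.61.

4.61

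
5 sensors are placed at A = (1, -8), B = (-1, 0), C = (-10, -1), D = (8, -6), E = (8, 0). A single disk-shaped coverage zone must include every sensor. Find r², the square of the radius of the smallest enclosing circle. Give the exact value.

113425/1296

A smallest enclosing disk is always determined by at most three of the input points on its boundary.
The minimum enclosing circle is determined by three boundary points: C, D, E.
Their circumcentre is (-31/36, -3) with r² = 113425/1296.
The farthest remaining point A is at distance² 36889/1296 ≤ 113425/1296.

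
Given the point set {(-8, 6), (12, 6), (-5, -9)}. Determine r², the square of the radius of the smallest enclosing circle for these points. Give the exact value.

Call the three points A, B, C in the order given.
Side lengths²: AB² = 400, AC² = 234, BC² = 514.
Since BC² = 514 < 400 + 234 = 634, the triangle is acute, so the smallest enclosing circle is the circumcircle.
Circumcentre = (2, 0.2), r² = 133.64.

133.64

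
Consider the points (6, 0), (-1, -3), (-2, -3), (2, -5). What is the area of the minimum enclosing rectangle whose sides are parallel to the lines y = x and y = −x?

In coordinates u = x + y, v = x − y the rectangle is axis-aligned; the map (x,y)→(u,v) scales areas by 2.
u-values: 6, -4, -5, -3; range = 6 − (-5) = 11.
v-values: 6, 2, 1, 7; range = 7 − 1 = 6.
Area = (11 × 6) / 2 = 33.

33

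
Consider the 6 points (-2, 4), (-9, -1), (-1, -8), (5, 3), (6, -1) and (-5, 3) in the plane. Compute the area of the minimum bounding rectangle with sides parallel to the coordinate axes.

x ranges over [-9, 6], width 15.
y ranges over [-8, 4], height 12.
Area = 15 × 12 = 180.

180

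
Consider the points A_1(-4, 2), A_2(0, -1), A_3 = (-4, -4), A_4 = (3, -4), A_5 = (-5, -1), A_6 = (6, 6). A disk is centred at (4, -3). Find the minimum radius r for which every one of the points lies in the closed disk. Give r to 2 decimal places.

The required radius is the distance from (4, -3) to the farthest point.
Squared distances: 89, 20, 65, 2, 85, 85.
Maximum is 89, attained at A_1.
r = √89 ≈ 9.43.

9.43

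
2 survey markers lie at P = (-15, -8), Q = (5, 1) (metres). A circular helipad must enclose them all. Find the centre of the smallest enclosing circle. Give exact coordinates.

The smallest circle enclosing two points has them as diameter endpoints.
Centre = midpoint = (-5, -3.5); r² = |PQ|²/4 = 481/4 = 120.25.
Centre = (-5, -3.5).

(-5, -3.5)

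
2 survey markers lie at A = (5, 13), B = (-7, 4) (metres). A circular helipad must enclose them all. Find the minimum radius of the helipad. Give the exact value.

7.5

The smallest circle enclosing two points has them as diameter endpoints.
Centre = midpoint = (-1, 8.5); r² = |AB|²/4 = 225/4 = 56.25.
r = √(56.25) = 7.5.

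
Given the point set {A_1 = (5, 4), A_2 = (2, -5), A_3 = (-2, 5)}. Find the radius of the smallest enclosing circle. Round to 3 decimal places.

Side lengths²: A_1A_2² = 90, A_1A_3² = 50, A_2A_3² = 116.
Since A_2A_3² = 116 < 90 + 50 = 140, the triangle is acute, so the smallest enclosing circle is the circumcircle.
Circumcentre = (10/11, 4/11), r² = 3625/121.
r = √(3625/121) ≈ 5.473.

5.473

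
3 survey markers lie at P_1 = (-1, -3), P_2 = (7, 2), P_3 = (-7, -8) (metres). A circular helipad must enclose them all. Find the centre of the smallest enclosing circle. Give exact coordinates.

(0, -3)

Side lengths²: P_1P_2² = 89, P_1P_3² = 61, P_2P_3² = 296.
Since P_2P_3² = 296 ≥ 89 + 61 = 150, the angle opposite P_2P_3 is not acute, so the smallest enclosing circle has P_2P_3 as diameter.
Centre = midpoint of P_2P_3 = (0, -3), r² = 296/4 = 74.
Centre = (0, -3).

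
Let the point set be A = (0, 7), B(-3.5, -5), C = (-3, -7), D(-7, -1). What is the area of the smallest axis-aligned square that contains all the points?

196

The bounding box has width 7 and height 14.
An axis-aligned square enclosing the set must have side ≥ max(width, height).
So the minimum side is max(7, 14) = 14.
Area = 14² = 196.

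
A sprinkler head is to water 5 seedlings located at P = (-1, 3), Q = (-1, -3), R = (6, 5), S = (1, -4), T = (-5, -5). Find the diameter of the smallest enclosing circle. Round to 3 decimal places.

By Welzl's lemma the MEC is supported by two points (diametrically opposite) or three points (on a circumcircle).
The farthest pair is R–T with squared distance 221. The circle on this segment as diameter has centre (0.5, 0) and r² = 221/4 = 55.25.
Check P: distance² to centre = 11.25 ≤ 55.25, so it lies inside.
All remaining points lie in this disk, and no smaller disk contains both endpoints, so this is the minimum enclosing circle.
Diameter = 2r = 2√(55.25) ≈ 14.866.

14.866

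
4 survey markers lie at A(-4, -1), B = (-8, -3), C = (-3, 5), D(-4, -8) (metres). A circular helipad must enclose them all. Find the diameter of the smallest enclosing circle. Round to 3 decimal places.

The farthest pair is C–D with squared distance 170. The circle on this segment as diameter has centre (-3.5, -1.5) and r² = 170/4 = 42.5.
Check A: distance² to centre = 0.5 ≤ 42.5, so it lies inside.
All remaining points lie in this disk, and no smaller disk contains both endpoints, so this is the minimum enclosing circle.
Diameter = 2r = 2√(42.5) ≈ 13.038.

13.038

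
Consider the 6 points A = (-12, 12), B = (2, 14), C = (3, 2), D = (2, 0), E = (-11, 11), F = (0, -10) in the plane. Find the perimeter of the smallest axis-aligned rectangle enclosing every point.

78

Width = max x − min x = 3 − (-12) = 15.
Height = max y − min y = 14 − (-10) = 24.
Perimeter = 2(15 + 24) = 78.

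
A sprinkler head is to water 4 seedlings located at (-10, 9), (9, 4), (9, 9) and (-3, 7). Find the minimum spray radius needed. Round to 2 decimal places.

9.82

The minimum enclosing circle of a finite set is fixed by two of the points (as a diameter) or three (as a circumcircle).
The farthest pair is (-10, 9)–(9, 4) with squared distance 386. The circle on this segment as diameter has centre (-0.5, 6.5) and r² = 386/4 = 96.5.
Check (9, 9): distance² to centre = 96.5 ≤ 96.5, so it lies inside.
All remaining points lie in this disk, and no smaller disk contains both endpoints, so this is the minimum enclosing circle.
r = √(96.5) ≈ 9.82.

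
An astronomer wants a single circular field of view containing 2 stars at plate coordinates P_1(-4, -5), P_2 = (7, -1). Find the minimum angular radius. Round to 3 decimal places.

5.852

The smallest circle enclosing two points has them as diameter endpoints.
Centre = midpoint = (1.5, -3); r² = |P_1P_2|²/4 = 137/4 = 34.25.
r = √(34.25) ≈ 5.852.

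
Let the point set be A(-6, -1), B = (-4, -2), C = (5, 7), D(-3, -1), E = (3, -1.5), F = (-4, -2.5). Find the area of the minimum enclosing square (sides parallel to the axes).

The bounding box has width 11 and height 9.5.
An axis-aligned square enclosing the set must have side ≥ max(width, height).
So the minimum side is max(11, 9.5) = 11.
Area = 11² = 121.

121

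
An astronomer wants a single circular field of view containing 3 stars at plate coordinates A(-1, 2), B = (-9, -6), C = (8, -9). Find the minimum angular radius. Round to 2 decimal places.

Side lengths²: AB² = 128, AC² = 202, BC² = 298.
Since BC² = 298 < 202 + 128 = 330, the triangle is acute, so the smallest enclosing circle is the circumcircle.
Circumcentre = (-0.35, -6.65), r² = 75.245.
r = √(75.245) ≈ 8.67.

8.67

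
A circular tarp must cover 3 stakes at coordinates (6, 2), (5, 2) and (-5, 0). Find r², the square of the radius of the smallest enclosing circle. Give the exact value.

Call the three points A, B, C in the order given.
Side lengths²: AB² = 1, AC² = 125, BC² = 104.
Since AC² = 125 ≥ 104 + 1 = 105, the angle opposite AC is not acute, so the smallest enclosing circle has AC as diameter.
Centre = midpoint of AC = (0.5, 1), r² = 125/4 = 31.25.

31.25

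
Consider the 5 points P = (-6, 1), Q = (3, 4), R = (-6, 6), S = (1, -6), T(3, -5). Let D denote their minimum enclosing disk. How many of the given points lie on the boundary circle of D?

The farthest pair is R–T with squared distance 202. The circle on this segment as diameter has centre (-1.5, 0.5) and r² = 202/4 = 50.5.
Check P: distance² to centre = 20.5 ≤ 50.5, so it lies inside.
All remaining points lie in this disk, and no smaller disk contains both endpoints, so this is the minimum enclosing circle.
The points at distance exactly r from the centre are R, T — 2 points.

2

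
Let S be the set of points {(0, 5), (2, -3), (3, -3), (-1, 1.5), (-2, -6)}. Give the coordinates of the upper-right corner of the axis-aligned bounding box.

x-range [-2, 3], y-range [-6, 5].
The upper-right corner is (3, 5).

(3, 5)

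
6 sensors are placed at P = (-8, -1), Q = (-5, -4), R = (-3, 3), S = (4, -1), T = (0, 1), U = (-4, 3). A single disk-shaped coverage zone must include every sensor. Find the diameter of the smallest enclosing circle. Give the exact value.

12

By Welzl's lemma the MEC is supported by two points (diametrically opposite) or three points (on a circumcircle).
The farthest pair is P–S with squared distance 144. The circle on this segment as diameter has centre (-2, -1) and r² = 144/4 = 36.
Check Q: distance² to centre = 18 ≤ 36, so it lies inside.
All remaining points lie in this disk, and no smaller disk contains both endpoints, so this is the minimum enclosing circle.
Diameter = 2r = 2√36 = 12.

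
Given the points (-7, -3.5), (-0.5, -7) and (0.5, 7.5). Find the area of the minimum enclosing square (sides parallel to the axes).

210.25

The bounding box has width 7.5 and height 14.5.
An axis-aligned square enclosing the set must have side ≥ max(width, height).
So the minimum side is max(7.5, 14.5) = 14.5.
Area = 14.5² = 210.25.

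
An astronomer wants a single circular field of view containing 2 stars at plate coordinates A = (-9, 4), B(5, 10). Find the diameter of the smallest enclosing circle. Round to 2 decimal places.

15.23

The smallest circle enclosing two points has them as diameter endpoints.
Centre = midpoint = (-2, 7); r² = |AB|²/4 = 232/4 = 58.
Diameter = 2r = 2√58 ≈ 15.23.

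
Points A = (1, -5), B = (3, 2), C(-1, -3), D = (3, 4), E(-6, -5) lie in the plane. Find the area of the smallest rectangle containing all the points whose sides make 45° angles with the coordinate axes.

63

In coordinates u = x + y, v = x − y the rectangle is axis-aligned; the map (x,y)→(u,v) scales areas by 2.
u-values: -4, 5, -4, 7, -11; range = 7 − (-11) = 18.
v-values: 6, 1, 2, -1, -1; range = 6 − (-1) = 7.
Area = (18 × 7) / 2 = 63.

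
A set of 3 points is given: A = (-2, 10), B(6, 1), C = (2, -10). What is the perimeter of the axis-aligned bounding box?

Width = max x − min x = 6 − (-2) = 8.
Height = max y − min y = 10 − (-10) = 20.
Perimeter = 2(8 + 20) = 56.

56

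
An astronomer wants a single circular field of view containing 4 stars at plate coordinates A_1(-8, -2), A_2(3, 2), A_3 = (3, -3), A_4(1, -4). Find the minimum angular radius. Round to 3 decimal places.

By Welzl's lemma the MEC is supported by two points (diametrically opposite) or three points (on a circumcircle).
The minimum enclosing circle is determined by three boundary points: A_1, A_2, A_3.
Their circumcentre is (-51/22, -0.5) with r² = 8357/242.
The farthest remaining point A_4 is at distance² 5629/242 ≤ 8357/242.
r = √(8357/242) ≈ 5.876.

5.876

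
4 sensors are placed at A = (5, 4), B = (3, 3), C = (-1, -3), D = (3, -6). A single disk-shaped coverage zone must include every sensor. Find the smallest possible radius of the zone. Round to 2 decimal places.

The minimum enclosing circle is determined by three boundary points: A, C, D.
Their circumcentre is (169/46, -43/46) with r² = 27625/1058.
The farthest remaining point B is at distance² 16861/1058 ≤ 27625/1058.
r = √(27625/1058) ≈ 5.11.

5.11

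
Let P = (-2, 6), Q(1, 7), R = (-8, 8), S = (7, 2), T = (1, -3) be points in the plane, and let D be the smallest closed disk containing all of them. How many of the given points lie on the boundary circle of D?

3

By Welzl's lemma the MEC is supported by two points (diametrically opposite) or three points (on a circumcircle).
The minimum enclosing circle is determined by three boundary points: R, S, T.
Their circumcentre is (-39/74, 365/74) with r² = 178669/2738.
The farthest remaining point Q is at distance² 18089/2738 ≤ 178669/2738.
The points at distance exactly r from the centre are R, S, T — 3 points.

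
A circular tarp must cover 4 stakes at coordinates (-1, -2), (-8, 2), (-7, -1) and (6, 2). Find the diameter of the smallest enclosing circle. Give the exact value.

14

The farthest pair is (-8, 2)–(6, 2) with squared distance 196. The circle on this segment as diameter has centre (-1, 2) and r² = 196/4 = 49.
Check (-1, -2): distance² to centre = 16 ≤ 49, so it lies inside.
All remaining points lie in this disk, and no smaller disk contains both endpoints, so this is the minimum enclosing circle.
Diameter = 2r = 2√49 = 14.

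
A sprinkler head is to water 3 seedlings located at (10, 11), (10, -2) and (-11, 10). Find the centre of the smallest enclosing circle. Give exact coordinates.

(-3/14, 4.5)

Call the three points A, B, C in the order given.
Side lengths²: AB² = 169, AC² = 442, BC² = 585.
Since BC² = 585 < 442 + 169 = 611, the triangle is acute, so the smallest enclosing circle is the circumcircle.
Circumcentre = (-3/14, 4.5), r² = 14365/98.
Centre = (-3/14, 4.5).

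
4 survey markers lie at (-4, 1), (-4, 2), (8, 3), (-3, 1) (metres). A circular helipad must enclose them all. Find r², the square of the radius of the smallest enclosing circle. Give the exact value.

37

A smallest enclosing disk is always determined by at most three of the input points on its boundary.
The farthest pair is (-4, 1)–(8, 3) with squared distance 148. The circle on this segment as diameter has centre (2, 2) and r² = 148/4 = 37.
Check (-4, 2): distance² to centre = 36 ≤ 37, so it lies inside.
All remaining points lie in this disk, and no smaller disk contains both endpoints, so this is the minimum enclosing circle.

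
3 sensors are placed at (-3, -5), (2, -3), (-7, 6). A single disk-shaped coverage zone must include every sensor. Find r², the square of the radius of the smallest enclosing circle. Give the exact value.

Call the three points A, B, C in the order given.
Side lengths²: AB² = 29, AC² = 137, BC² = 162.
Since BC² = 162 < 137 + 29 = 166, the triangle is acute, so the smallest enclosing circle is the circumcircle.
Circumcentre = (-37/14, 19/14), r² = 3973/98.

3973/98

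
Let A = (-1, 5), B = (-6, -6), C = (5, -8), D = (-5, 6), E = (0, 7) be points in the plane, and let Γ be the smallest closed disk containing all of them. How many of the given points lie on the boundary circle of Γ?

By Welzl's lemma the MEC is supported by two points (diametrically opposite) or three points (on a circumcircle).
The farthest pair is C–D with squared distance 296. The circle on this segment as diameter has centre (0, -1) and r² = 296/4 = 74.
Check A: distance² to centre = 37 ≤ 74, so it lies inside.
All remaining points lie in this disk, and no smaller disk contains both endpoints, so this is the minimum enclosing circle.
The points at distance exactly r from the centre are C, D — 2 points.

2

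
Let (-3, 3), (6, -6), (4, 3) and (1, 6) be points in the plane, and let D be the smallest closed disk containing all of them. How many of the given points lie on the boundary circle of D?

3

A smallest enclosing disk is always determined by at most three of the input points on its boundary.
The minimum enclosing circle is determined by three boundary points: (-3, 3), (6, -6), (1, 6).
Their circumcentre is (37/14, -5/14) with r² = 4225/98.
The farthest remaining point (4, 3) is at distance² 1285/98 ≤ 4225/98.
The points at distance exactly r from the centre are (-3, 3), (6, -6), (1, 6) — 3 points.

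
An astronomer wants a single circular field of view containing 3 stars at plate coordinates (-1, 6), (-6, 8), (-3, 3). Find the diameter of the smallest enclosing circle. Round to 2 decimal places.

Call the three points A, B, C in the order given.
Side lengths²: AB² = 29, AC² = 13, BC² = 34.
Since BC² = 34 < 29 + 13 = 42, the triangle is acute, so the smallest enclosing circle is the circumcircle.
Circumcentre = (-151/38, 221/38), r² = 6409/722.
Diameter = 2r = 2√(6409/722) ≈ 5.96.

5.96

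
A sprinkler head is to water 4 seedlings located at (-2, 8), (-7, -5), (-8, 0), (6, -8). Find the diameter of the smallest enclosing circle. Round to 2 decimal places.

18.07

By Welzl's lemma the MEC is supported by two points (diametrically opposite) or three points (on a circumcircle).
The minimum enclosing circle is determined by three boundary points: (-2, 8), (-7, -5), (6, -8).
Their circumcentre is (20/23, -13/23) with r² = 43165/529.
The farthest remaining point (-8, 0) is at distance² 41785/529 ≤ 43165/529.
Diameter = 2r = 2√(43165/529) ≈ 18.07.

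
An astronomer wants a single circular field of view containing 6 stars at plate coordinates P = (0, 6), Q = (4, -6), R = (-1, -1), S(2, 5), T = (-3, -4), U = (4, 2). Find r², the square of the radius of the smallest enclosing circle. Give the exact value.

The minimum enclosing circle is determined by three boundary points: P, Q, T.
Their circumcentre is (73/38, -1/38) with r² = 28885/722.
The farthest remaining point S is at distance² 18245/722 ≤ 28885/722.

28885/722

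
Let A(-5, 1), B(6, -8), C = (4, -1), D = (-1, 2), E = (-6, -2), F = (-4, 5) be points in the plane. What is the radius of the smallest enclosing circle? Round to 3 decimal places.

The farthest pair is B–F with squared distance 269. The circle on this segment as diameter has centre (1, -1.5) and r² = 269/4 = 67.25.
Check A: distance² to centre = 42.25 ≤ 67.25, so it lies inside.
All remaining points lie in this disk, and no smaller disk contains both endpoints, so this is the minimum enclosing circle.
r = √(67.25) ≈ 8.201.

8.201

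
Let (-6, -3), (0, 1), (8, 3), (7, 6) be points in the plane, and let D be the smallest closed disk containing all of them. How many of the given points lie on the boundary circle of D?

2

A smallest enclosing disk is always determined by at most three of the input points on its boundary.
The farthest pair is (-6, -3)–(7, 6) with squared distance 250. The circle on this segment as diameter has centre (0.5, 1.5) and r² = 250/4 = 62.5.
Check (0, 1): distance² to centre = 0.5 ≤ 62.5, so it lies inside.
All remaining points lie in this disk, and no smaller disk contains both endpoints, so this is the minimum enclosing circle.
The points at distance exactly r from the centre are (-6, -3), (7, 6) — 2 points.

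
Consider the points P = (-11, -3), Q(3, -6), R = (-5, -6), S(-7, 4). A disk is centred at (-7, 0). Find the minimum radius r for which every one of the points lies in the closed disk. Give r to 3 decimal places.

The required radius is the distance from (-7, 0) to the farthest point.
Squared distances: 25, 136, 40, 16.
Maximum is 136, attained at Q.
r = √136 ≈ 11.662.

11.662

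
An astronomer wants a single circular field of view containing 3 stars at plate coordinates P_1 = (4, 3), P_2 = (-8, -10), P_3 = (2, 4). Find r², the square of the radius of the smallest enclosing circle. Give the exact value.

Side lengths²: P_1P_2² = 313, P_1P_3² = 5, P_2P_3² = 296.
Since P_1P_2² = 313 ≥ 296 + 5 = 301, the angle opposite P_1P_2 is not acute, so the smallest enclosing circle has P_1P_2 as diameter.
Centre = midpoint of P_1P_2 = (-2, -3.5), r² = 313/4 = 78.25.

78.25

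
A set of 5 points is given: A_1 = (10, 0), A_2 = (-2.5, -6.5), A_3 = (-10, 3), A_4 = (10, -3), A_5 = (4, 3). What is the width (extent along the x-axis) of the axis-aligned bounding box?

max x = 10, min x = -10, so width = 20.

20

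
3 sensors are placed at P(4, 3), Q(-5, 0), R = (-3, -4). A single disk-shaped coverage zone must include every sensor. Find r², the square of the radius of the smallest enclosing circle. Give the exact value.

Side lengths²: PQ² = 90, PR² = 98, QR² = 20.
Since PR² = 98 < 90 + 20 = 110, the triangle is acute, so the smallest enclosing circle is the circumcircle.
Circumcentre = (0, 0), r² = 25.

25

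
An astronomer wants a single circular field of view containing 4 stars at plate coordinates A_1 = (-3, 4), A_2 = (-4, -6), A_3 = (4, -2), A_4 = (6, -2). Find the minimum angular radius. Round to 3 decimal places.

6.098

The minimum enclosing circle of a finite set is fixed by two of the points (as a diameter) or three (as a circumcircle).
The minimum enclosing circle is determined by three boundary points: A_1, A_2, A_4.
Their circumcentre is (-0.0625, -1.34375) with r² = 37.1845703125.
The farthest remaining point A_3 is at distance² 16.9345703125 ≤ 37.1845703125.
r = √(37.1845703125) ≈ 6.098.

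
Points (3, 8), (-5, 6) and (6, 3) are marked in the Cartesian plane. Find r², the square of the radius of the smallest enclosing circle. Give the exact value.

Call the three points A, B, C in the order given.
Side lengths²: AB² = 68, AC² = 34, BC² = 130.
Since BC² = 130 ≥ 68 + 34 = 102, the angle opposite BC is not acute, so the smallest enclosing circle has BC as diameter.
Centre = midpoint of BC = (0.5, 4.5), r² = 130/4 = 32.5.

32.5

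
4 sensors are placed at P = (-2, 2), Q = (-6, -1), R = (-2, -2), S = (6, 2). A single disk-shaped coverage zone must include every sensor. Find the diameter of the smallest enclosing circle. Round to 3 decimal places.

By Welzl's lemma the MEC is supported by two points (diametrically opposite) or three points (on a circumcircle).
The farthest pair is Q–S with squared distance 153. The circle on this segment as diameter has centre (0, 0.5) and r² = 153/4 = 38.25.
Check P: distance² to centre = 6.25 ≤ 38.25, so it lies inside.
All remaining points lie in this disk, and no smaller disk contains both endpoints, so this is the minimum enclosing circle.
Diameter = 2r = 2√(38.25) ≈ 12.369.

12.369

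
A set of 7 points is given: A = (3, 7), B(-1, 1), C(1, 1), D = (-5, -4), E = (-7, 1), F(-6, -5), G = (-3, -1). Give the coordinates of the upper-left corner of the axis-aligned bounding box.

(-7, 7)

x-range [-7, 3], y-range [-5, 7].
The upper-left corner is (-7, 7).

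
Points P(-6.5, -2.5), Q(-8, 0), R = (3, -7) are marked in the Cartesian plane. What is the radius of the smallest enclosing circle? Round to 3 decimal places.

6.519

Side lengths²: PQ² = 8.5, PR² = 110.5, QR² = 170.
Since QR² = 170 ≥ 110.5 + 8.5 = 119, the angle opposite QR is not acute, so the smallest enclosing circle has QR as diameter.
Centre = midpoint of QR = (-2.5, -3.5), r² = 170/4 = 42.5.
r = √(42.5) ≈ 6.519.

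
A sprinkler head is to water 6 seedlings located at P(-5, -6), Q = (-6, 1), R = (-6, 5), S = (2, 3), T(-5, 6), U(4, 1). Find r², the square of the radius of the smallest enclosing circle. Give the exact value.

A smallest enclosing disk is always determined by at most three of the input points on its boundary.
The minimum enclosing circle is determined by three boundary points: P, T, U.
Their circumcentre is (-22/9, 0) with r² = 3445/81.
The farthest remaining point R is at distance² 3049/81 ≤ 3445/81.

3445/81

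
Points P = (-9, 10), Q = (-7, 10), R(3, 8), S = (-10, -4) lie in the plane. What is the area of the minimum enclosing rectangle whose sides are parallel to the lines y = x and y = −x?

175

In coordinates u = x + y, v = x − y the rectangle is axis-aligned; the map (x,y)→(u,v) scales areas by 2.
u-values: 1, 3, 11, -14; range = 11 − (-14) = 25.
v-values: -19, -17, -5, -6; range = -5 − (-19) = 14.
Area = (25 × 14) / 2 = 175.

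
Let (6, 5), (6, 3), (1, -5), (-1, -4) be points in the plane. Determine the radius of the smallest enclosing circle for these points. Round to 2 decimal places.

5.70

The farthest pair is (6, 5)–(-1, -4) with squared distance 130. The circle on this segment as diameter has centre (2.5, 0.5) and r² = 130/4 = 32.5.
Check (6, 3): distance² to centre = 18.5 ≤ 32.5, so it lies inside.
All remaining points lie in this disk, and no smaller disk contains both endpoints, so this is the minimum enclosing circle.
r = √(32.5) ≈ 5.70.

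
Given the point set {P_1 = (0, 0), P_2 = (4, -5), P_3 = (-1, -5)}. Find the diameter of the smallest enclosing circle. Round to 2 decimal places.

Side lengths²: P_1P_2² = 41, P_1P_3² = 26, P_2P_3² = 25.
Since P_1P_2² = 41 < 26 + 25 = 51, the triangle is acute, so the smallest enclosing circle is the circumcircle.
Circumcentre = (1.5, -2.9), r² = 10.66.
Diameter = 2r = 2√(10.66) ≈ 6.53.

6.53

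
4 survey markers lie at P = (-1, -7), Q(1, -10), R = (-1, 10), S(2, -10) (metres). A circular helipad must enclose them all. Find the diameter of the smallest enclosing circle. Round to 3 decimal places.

A smallest enclosing disk is always determined by at most three of the input points on its boundary.
The farthest pair is R–S with squared distance 409. The circle on this segment as diameter has centre (0.5, 0) and r² = 409/4 = 102.25.
Check P: distance² to centre = 51.25 ≤ 102.25, so it lies inside.
All remaining points lie in this disk, and no smaller disk contains both endpoints, so this is the minimum enclosing circle.
Diameter = 2r = 2√(102.25) ≈ 20.224.

20.224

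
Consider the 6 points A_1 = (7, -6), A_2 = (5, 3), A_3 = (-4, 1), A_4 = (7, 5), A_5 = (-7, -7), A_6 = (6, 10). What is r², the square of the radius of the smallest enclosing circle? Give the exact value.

114.5

The farthest pair is A_5–A_6 with squared distance 458. The circle on this segment as diameter has centre (-0.5, 1.5) and r² = 458/4 = 114.5.
Check A_1: distance² to centre = 112.5 ≤ 114.5, so it lies inside.
All remaining points lie in this disk, and no smaller disk contains both endpoints, so this is the minimum enclosing circle.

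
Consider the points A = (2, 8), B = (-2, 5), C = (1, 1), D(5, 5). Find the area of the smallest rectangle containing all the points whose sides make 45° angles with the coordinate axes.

In coordinates u = x + y, v = x − y the rectangle is axis-aligned; the map (x,y)→(u,v) scales areas by 2.
u-values: 10, 3, 2, 10; range = 10 − 2 = 8.
v-values: -6, -7, 0, 0; range = 0 − (-7) = 7.
Area = (8 × 7) / 2 = 28.

28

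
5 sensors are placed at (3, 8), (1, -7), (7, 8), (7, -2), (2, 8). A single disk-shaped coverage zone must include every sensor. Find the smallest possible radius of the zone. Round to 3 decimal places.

The farthest pair is (1, -7)–(7, 8) with squared distance 261. The circle on this segment as diameter has centre (4, 0.5) and r² = 261/4 = 65.25.
Check (3, 8): distance² to centre = 57.25 ≤ 65.25, so it lies inside.
All remaining points lie in this disk, and no smaller disk contains both endpoints, so this is the minimum enclosing circle.
r = √(65.25) ≈ 8.078.

8.078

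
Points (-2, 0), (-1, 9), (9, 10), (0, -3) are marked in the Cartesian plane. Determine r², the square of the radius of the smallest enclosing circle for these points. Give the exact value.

62.5

By Welzl's lemma the MEC is supported by two points (diametrically opposite) or three points (on a circumcircle).
The farthest pair is (9, 10)–(0, -3) with squared distance 250. The circle on this segment as diameter has centre (4.5, 3.5) and r² = 250/4 = 62.5.
Check (-2, 0): distance² to centre = 54.5 ≤ 62.5, so it lies inside.
All remaining points lie in this disk, and no smaller disk contains both endpoints, so this is the minimum enclosing circle.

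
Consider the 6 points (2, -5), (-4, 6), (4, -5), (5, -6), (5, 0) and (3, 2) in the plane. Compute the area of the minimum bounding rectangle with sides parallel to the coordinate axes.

x ranges over [-4, 5], width 9.
y ranges over [-6, 6], height 12.
Area = 9 × 12 = 108.

108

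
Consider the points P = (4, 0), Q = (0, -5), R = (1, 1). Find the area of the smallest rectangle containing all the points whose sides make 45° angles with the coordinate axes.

22.5

In coordinates u = x + y, v = x − y the rectangle is axis-aligned; the map (x,y)→(u,v) scales areas by 2.
u-values: 4, -5, 2; range = 4 − (-5) = 9.
v-values: 4, 5, 0; range = 5 − 0 = 5.
Area = (9 × 5) / 2 = 22.5.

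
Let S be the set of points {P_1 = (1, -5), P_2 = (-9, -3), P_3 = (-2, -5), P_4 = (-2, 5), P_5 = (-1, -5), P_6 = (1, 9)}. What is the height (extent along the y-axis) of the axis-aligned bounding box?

14

max y = 9, min y = -5, so height = 14.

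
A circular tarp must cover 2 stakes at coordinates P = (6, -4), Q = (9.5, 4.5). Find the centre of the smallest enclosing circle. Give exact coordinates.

The smallest circle enclosing two points has them as diameter endpoints.
Centre = midpoint = (7.75, 0.25); r² = |PQ|²/4 = 84.5/4 = 21.125.
Centre = (7.75, 0.25).

(7.75, 0.25)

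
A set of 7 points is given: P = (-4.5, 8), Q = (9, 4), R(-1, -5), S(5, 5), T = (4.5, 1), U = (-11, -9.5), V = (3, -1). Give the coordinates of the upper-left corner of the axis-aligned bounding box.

(-11, 8)

x-range [-11, 9], y-range [-9.5, 8].
The upper-left corner is (-11, 8).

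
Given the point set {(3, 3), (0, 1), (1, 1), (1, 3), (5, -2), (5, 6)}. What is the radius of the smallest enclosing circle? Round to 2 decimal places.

By Welzl's lemma the MEC is supported by two points (diametrically opposite) or three points (on a circumcircle).
The minimum enclosing circle is determined by three boundary points: (0, 1), (5, -2), (5, 6).
Their circumcentre is (4, 2) with r² = 17.
The farthest remaining point (1, 1) is at distance² 10 ≤ 17.
r = √17 ≈ 4.12.

4.12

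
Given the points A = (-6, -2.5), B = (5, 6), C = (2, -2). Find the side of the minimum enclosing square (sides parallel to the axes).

11

The bounding box has width 11 and height 8.5.
An axis-aligned square enclosing the set must have side ≥ max(width, height).
So the minimum side is max(11, 8.5) = 11.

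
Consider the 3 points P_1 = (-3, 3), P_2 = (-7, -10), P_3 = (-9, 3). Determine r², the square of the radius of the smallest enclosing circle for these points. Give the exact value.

32005/676

Side lengths²: P_1P_2² = 185, P_1P_3² = 36, P_2P_3² = 173.
Since P_1P_2² = 185 < 173 + 36 = 209, the triangle is acute, so the smallest enclosing circle is the circumcircle.
Circumcentre = (-6, -83/26), r² = 32005/676.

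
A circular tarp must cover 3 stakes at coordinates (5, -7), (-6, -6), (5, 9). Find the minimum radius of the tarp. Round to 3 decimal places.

Call the three points A, B, C in the order given.
Side lengths²: AB² = 122, AC² = 256, BC² = 346.
Since BC² = 346 < 256 + 122 = 378, the triangle is acute, so the smallest enclosing circle is the circumcircle.
Circumcentre = (2/11, 1), r² = 10553/121.
r = √(10553/121) ≈ 9.339.

9.339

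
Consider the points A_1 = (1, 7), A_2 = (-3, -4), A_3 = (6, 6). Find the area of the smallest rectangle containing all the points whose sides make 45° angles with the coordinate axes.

66.5

In coordinates u = x + y, v = x − y the rectangle is axis-aligned; the map (x,y)→(u,v) scales areas by 2.
u-values: 8, -7, 12; range = 12 − (-7) = 19.
v-values: -6, 1, 0; range = 1 − (-6) = 7.
Area = (19 × 7) / 2 = 66.5.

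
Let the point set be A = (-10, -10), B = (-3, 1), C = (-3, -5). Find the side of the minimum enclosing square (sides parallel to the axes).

The bounding box has width 7 and height 11.
An axis-aligned square enclosing the set must have side ≥ max(width, height).
So the minimum side is max(7, 11) = 11.

11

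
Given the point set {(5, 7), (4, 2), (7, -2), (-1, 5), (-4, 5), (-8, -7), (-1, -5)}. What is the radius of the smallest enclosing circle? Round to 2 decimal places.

A smallest enclosing disk is always determined by at most three of the input points on its boundary.
The farthest pair is (5, 7)–(-8, -7) with squared distance 365. The circle on this segment as diameter has centre (-1.5, 0) and r² = 365/4 = 91.25.
Check (4, 2): distance² to centre = 34.25 ≤ 91.25, so it lies inside.
All remaining points lie in this disk, and no smaller disk contains both endpoints, so this is the minimum enclosing circle.
r = √(91.25) ≈ 9.55.

9.55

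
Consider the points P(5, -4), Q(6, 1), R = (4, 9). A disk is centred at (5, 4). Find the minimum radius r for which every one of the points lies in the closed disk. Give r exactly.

8

The required radius is the distance from (5, 4) to the farthest point.
Squared distances: 64, 10, 26.
Maximum is 64, attained at P.
r = √64 = 8.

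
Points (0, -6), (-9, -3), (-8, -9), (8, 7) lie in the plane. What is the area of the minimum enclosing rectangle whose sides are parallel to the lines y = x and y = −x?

In coordinates u = x + y, v = x − y the rectangle is axis-aligned; the map (x,y)→(u,v) scales areas by 2.
u-values: -6, -12, -17, 15; range = 15 − (-17) = 32.
v-values: 6, -6, 1, 1; range = 6 − (-6) = 12.
Area = (32 × 12) / 2 = 192.

192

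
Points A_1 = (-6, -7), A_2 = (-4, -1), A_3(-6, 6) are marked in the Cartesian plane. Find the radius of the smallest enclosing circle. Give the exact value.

Side lengths²: A_1A_2² = 40, A_1A_3² = 169, A_2A_3² = 53.
Since A_1A_3² = 169 ≥ 53 + 40 = 93, the angle opposite A_1A_3 is not acute, so the smallest enclosing circle has A_1A_3 as diameter.
Centre = midpoint of A_1A_3 = (-6, -0.5), r² = 169/4 = 42.25.
r = √(42.25) = 6.5.

6.5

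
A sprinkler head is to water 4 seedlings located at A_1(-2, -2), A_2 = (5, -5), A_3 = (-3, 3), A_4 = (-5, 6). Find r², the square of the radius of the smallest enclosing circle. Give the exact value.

55.25

A smallest enclosing disk is always determined by at most three of the input points on its boundary.
The farthest pair is A_2–A_4 with squared distance 221. The circle on this segment as diameter has centre (0, 0.5) and r² = 221/4 = 55.25.
Check A_1: distance² to centre = 10.25 ≤ 55.25, so it lies inside.
All remaining points lie in this disk, and no smaller disk contains both endpoints, so this is the minimum enclosing circle.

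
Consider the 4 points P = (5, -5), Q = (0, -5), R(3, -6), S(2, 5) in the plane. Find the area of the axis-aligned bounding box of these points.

55

x ranges over [0, 5], width 5.
y ranges over [-6, 5], height 11.
Area = 5 × 11 = 55.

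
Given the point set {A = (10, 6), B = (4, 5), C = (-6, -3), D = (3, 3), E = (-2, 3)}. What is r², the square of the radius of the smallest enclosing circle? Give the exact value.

By Welzl's lemma the MEC is supported by two points (diametrically opposite) or three points (on a circumcircle).
The farthest pair is A–C with squared distance 337. The circle on this segment as diameter has centre (2, 1.5) and r² = 337/4 = 84.25.
Check B: distance² to centre = 16.25 ≤ 84.25, so it lies inside.
All remaining points lie in this disk, and no smaller disk contains both endpoints, so this is the minimum enclosing circle.

84.25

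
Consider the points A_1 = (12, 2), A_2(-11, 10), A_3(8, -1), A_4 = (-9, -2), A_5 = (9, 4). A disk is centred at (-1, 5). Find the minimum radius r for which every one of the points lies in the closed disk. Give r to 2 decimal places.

The required radius is the distance from (-1, 5) to the farthest point.
Squared distances: 178, 125, 117, 113, 101.
Maximum is 178, attained at A_1.
r = √178 ≈ 13.34.

13.34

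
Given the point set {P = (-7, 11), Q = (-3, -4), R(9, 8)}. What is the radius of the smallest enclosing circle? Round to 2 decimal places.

9.41

Side lengths²: PQ² = 241, PR² = 265, QR² = 288.
Since QR² = 288 < 265 + 241 = 506, the triangle is acute, so the smallest enclosing circle is the circumcircle.
Circumcentre = (5/38, 185/38), r² = 63865/722.
r = √(63865/722) ≈ 9.41.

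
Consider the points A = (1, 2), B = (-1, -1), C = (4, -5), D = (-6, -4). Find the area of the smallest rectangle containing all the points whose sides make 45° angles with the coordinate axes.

71.5

In coordinates u = x + y, v = x − y the rectangle is axis-aligned; the map (x,y)→(u,v) scales areas by 2.
u-values: 3, -2, -1, -10; range = 3 − (-10) = 13.
v-values: -1, 0, 9, -2; range = 9 − (-2) = 11.
Area = (13 × 11) / 2 = 71.5.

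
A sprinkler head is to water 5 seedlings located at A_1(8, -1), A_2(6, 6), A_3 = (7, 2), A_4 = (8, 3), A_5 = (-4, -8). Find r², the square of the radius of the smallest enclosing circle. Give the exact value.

A smallest enclosing disk is always determined by at most three of the input points on its boundary.
The farthest pair is A_2–A_5 with squared distance 296. The circle on this segment as diameter has centre (1, -1) and r² = 296/4 = 74.
Check A_1: distance² to centre = 49 ≤ 74, so it lies inside.
All remaining points lie in this disk, and no smaller disk contains both endpoints, so this is the minimum enclosing circle.

74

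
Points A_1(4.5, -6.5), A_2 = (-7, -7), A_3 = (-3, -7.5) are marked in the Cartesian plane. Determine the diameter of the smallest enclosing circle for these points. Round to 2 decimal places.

11.51

Side lengths²: A_1A_2² = 132.5, A_1A_3² = 57.25, A_2A_3² = 16.25.
Since A_1A_2² = 132.5 ≥ 57.25 + 16.25 = 73.5, the angle opposite A_1A_2 is not acute, so the smallest enclosing circle has A_1A_2 as diameter.
Centre = midpoint of A_1A_2 = (-1.25, -6.75), r² = 132.5/4 = 33.125.
Diameter = 2r = 2√(33.125) ≈ 11.51.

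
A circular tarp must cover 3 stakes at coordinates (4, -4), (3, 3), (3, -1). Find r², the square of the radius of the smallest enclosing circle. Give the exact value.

12.5

Call the three points A, B, C in the order given.
Side lengths²: AB² = 50, AC² = 10, BC² = 16.
Since AB² = 50 ≥ 16 + 10 = 26, the angle opposite AB is not acute, so the smallest enclosing circle has AB as diameter.
Centre = midpoint of AB = (3.5, -0.5), r² = 50/4 = 12.5.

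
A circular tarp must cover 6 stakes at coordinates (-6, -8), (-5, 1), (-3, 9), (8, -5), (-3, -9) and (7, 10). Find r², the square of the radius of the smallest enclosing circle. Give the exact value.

123.25

The minimum enclosing circle of a finite set is fixed by two of the points (as a diameter) or three (as a circumcircle).
The farthest pair is (-6, -8)–(7, 10) with squared distance 493. The circle on this segment as diameter has centre (0.5, 1) and r² = 493/4 = 123.25.
Check (-5, 1): distance² to centre = 30.25 ≤ 123.25, so it lies inside.
All remaining points lie in this disk, and no smaller disk contains both endpoints, so this is the minimum enclosing circle.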